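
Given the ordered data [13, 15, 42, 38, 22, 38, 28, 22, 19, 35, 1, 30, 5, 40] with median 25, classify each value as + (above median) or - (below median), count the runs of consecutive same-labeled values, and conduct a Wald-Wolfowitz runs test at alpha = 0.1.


Step 1: Compute median = 25; label A = above, B = below.
Labels in order: BBAABAABBABABA  (n_A = 7, n_B = 7)
Step 2: Count runs R = 10.
Step 3: Under H0 (random ordering), E[R] = 2*n_A*n_B/(n_A+n_B) + 1 = 2*7*7/14 + 1 = 8.0000.
        Var[R] = 2*n_A*n_B*(2*n_A*n_B - n_A - n_B) / ((n_A+n_B)^2 * (n_A+n_B-1)) = 8232/2548 = 3.2308.
        SD[R] = 1.7974.
Step 4: Continuity-corrected z = (R - 0.5 - E[R]) / SD[R] = (10 - 0.5 - 8.0000) / 1.7974 = 0.8345.
Step 5: Two-sided p-value via normal approximation = 2*(1 - Phi(|z|)) = 0.403986.
Step 6: alpha = 0.1. fail to reject H0.

R = 10, z = 0.8345, p = 0.403986, fail to reject H0.


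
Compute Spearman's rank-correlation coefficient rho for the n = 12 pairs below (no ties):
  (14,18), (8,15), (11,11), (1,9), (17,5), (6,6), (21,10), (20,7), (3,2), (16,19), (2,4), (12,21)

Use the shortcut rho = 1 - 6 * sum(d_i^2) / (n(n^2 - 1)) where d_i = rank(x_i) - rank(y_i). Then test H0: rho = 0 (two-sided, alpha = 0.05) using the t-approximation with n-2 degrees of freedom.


Step 1: Rank x and y separately (midranks; no ties here).
rank(x): 14->8, 8->5, 11->6, 1->1, 17->10, 6->4, 21->12, 20->11, 3->3, 16->9, 2->2, 12->7
rank(y): 18->10, 15->9, 11->8, 9->6, 5->3, 6->4, 10->7, 7->5, 2->1, 19->11, 4->2, 21->12
Step 2: d_i = R_x(i) - R_y(i); compute d_i^2.
  (8-10)^2=4, (5-9)^2=16, (6-8)^2=4, (1-6)^2=25, (10-3)^2=49, (4-4)^2=0, (12-7)^2=25, (11-5)^2=36, (3-1)^2=4, (9-11)^2=4, (2-2)^2=0, (7-12)^2=25
sum(d^2) = 192.
Step 3: rho = 1 - 6*192 / (12*(12^2 - 1)) = 1 - 1152/1716 = 0.328671.
Step 4: Under H0, t = rho * sqrt((n-2)/(1-rho^2)) = 1.1005 ~ t(10).
Step 5: Two-sided p-value from the t-distribution with 10 df = 0.296904.
Step 6: alpha = 0.05. fail to reject H0.

rho = 0.3287, p = 0.296904, fail to reject H0 at alpha = 0.05.


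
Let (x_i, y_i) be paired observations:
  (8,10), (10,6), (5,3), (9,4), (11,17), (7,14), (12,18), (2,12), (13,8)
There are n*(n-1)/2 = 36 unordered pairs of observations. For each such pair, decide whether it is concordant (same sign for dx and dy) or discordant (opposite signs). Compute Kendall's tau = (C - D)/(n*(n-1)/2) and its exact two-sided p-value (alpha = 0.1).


Step 1: Enumerate the 36 unordered pairs (i,j) with i<j and classify each by sign(x_j-x_i) * sign(y_j-y_i).
  (1,2):dx=+2,dy=-4->D; (1,3):dx=-3,dy=-7->C; (1,4):dx=+1,dy=-6->D; (1,5):dx=+3,dy=+7->C
  (1,6):dx=-1,dy=+4->D; (1,7):dx=+4,dy=+8->C; (1,8):dx=-6,dy=+2->D; (1,9):dx=+5,dy=-2->D
  (2,3):dx=-5,dy=-3->C; (2,4):dx=-1,dy=-2->C; (2,5):dx=+1,dy=+11->C; (2,6):dx=-3,dy=+8->D
  (2,7):dx=+2,dy=+12->C; (2,8):dx=-8,dy=+6->D; (2,9):dx=+3,dy=+2->C; (3,4):dx=+4,dy=+1->C
  (3,5):dx=+6,dy=+14->C; (3,6):dx=+2,dy=+11->C; (3,7):dx=+7,dy=+15->C; (3,8):dx=-3,dy=+9->D
  (3,9):dx=+8,dy=+5->C; (4,5):dx=+2,dy=+13->C; (4,6):dx=-2,dy=+10->D; (4,7):dx=+3,dy=+14->C
  (4,8):dx=-7,dy=+8->D; (4,9):dx=+4,dy=+4->C; (5,6):dx=-4,dy=-3->C; (5,7):dx=+1,dy=+1->C
  (5,8):dx=-9,dy=-5->C; (5,9):dx=+2,dy=-9->D; (6,7):dx=+5,dy=+4->C; (6,8):dx=-5,dy=-2->C
  (6,9):dx=+6,dy=-6->D; (7,8):dx=-10,dy=-6->C; (7,9):dx=+1,dy=-10->D; (8,9):dx=+11,dy=-4->D
Step 2: C = 22, D = 14, total pairs = 36.
Step 3: tau = (C - D)/(n(n-1)/2) = (22 - 14)/36 = 0.222222.
Step 4: Exact two-sided p-value (enumerate n! = 362880 permutations of y under H0): p = 0.476709.
Step 5: alpha = 0.1. fail to reject H0.

tau_b = 0.2222 (C=22, D=14), p = 0.476709, fail to reject H0.


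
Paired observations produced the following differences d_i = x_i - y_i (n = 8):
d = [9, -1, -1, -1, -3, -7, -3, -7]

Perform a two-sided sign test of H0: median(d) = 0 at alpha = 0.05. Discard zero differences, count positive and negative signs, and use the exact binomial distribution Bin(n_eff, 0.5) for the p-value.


Step 1: Discard zero differences. Original n = 8; n_eff = number of nonzero differences = 8.
Nonzero differences (with sign): +9, -1, -1, -1, -3, -7, -3, -7
Step 2: Count signs: positive = 1, negative = 7.
Step 3: Under H0: P(positive) = 0.5, so the number of positives S ~ Bin(8, 0.5).
Step 4: Two-sided exact p-value = sum of Bin(8,0.5) probabilities at or below the observed probability = 0.070312.
Step 5: alpha = 0.05. fail to reject H0.

n_eff = 8, pos = 1, neg = 7, p = 0.070312, fail to reject H0.


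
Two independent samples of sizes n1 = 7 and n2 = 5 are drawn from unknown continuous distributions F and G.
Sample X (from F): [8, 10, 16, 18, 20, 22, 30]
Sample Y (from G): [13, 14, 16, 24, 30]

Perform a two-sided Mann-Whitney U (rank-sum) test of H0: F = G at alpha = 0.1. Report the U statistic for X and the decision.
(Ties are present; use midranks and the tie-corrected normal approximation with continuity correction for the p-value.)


Step 1: Combine and sort all 12 observations; assign midranks.
sorted (value, group): (8,X), (10,X), (13,Y), (14,Y), (16,X), (16,Y), (18,X), (20,X), (22,X), (24,Y), (30,X), (30,Y)
ranks: 8->1, 10->2, 13->3, 14->4, 16->5.5, 16->5.5, 18->7, 20->8, 22->9, 24->10, 30->11.5, 30->11.5
Step 2: Rank sum for X: R1 = 1 + 2 + 5.5 + 7 + 8 + 9 + 11.5 = 44.
Step 3: U_X = R1 - n1(n1+1)/2 = 44 - 7*8/2 = 44 - 28 = 16.
       U_Y = n1*n2 - U_X = 35 - 16 = 19.
Step 4: Ties are present, so use the tie-corrected normal approximation (with continuity correction) for the p-value.
Step 5: p-value = 0.870542; compare to alpha = 0.1. fail to reject H0.

U_X = 16, p = 0.870542, fail to reject H0 at alpha = 0.1.


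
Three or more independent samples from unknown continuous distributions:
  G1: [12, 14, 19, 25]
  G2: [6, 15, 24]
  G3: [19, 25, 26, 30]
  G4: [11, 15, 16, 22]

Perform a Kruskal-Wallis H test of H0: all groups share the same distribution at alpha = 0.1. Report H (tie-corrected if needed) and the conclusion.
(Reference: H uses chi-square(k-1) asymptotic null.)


Step 1: Combine all N = 15 observations and assign midranks.
sorted (value, group, rank): (6,G2,1), (11,G4,2), (12,G1,3), (14,G1,4), (15,G2,5.5), (15,G4,5.5), (16,G4,7), (19,G1,8.5), (19,G3,8.5), (22,G4,10), (24,G2,11), (25,G1,12.5), (25,G3,12.5), (26,G3,14), (30,G3,15)
Step 2: Sum ranks within each group.
R_1 = 28 (n_1 = 4)
R_2 = 17.5 (n_2 = 3)
R_3 = 50 (n_3 = 4)
R_4 = 24.5 (n_4 = 4)
Step 3: H = 12/(N(N+1)) * sum(R_i^2/n_i) - 3(N+1)
     = 12/(15*16) * (28^2/4 + 17.5^2/3 + 50^2/4 + 24.5^2/4) - 3*16
     = 0.050000 * 1073.15 - 48
     = 5.657292.
Step 4: Ties present; correction factor C = 1 - 18/(15^3 - 15) = 0.994643. Corrected H = 5.657292 / 0.994643 = 5.687762.
Step 5: Under H0, H ~ chi^2(3); p-value = 0.127830.
Step 6: alpha = 0.1. fail to reject H0.

H = 5.6878, df = 3, p = 0.127830, fail to reject H0.


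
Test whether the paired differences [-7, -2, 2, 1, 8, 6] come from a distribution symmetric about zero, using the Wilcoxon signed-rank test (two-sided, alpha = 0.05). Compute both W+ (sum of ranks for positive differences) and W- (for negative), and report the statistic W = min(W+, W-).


Step 1: Drop any zero differences (none here) and take |d_i|.
|d| = [7, 2, 2, 1, 8, 6]
Step 2: Midrank |d_i| (ties get averaged ranks).
ranks: |7|->5, |2|->2.5, |2|->2.5, |1|->1, |8|->6, |6|->4
Step 3: Attach original signs; sum ranks with positive sign and with negative sign.
W+ = 2.5 + 1 + 6 + 4 = 13.5
W- = 5 + 2.5 = 7.5
(Check: W+ + W- = 21 should equal n(n+1)/2 = 21.)
Step 4: Test statistic W = min(W+, W-) = 7.5.
Step 5: Ties in |d|, so use the tie-corrected normal approximation.
        E[W] = n(n+1)/4 = 6*7/4 = 10.5.
        Tie groups: |d|=2 (t=2); sum(t^3 - t) = 6.
        Var[W] = n(n+1)(2n+1)/24 - sum(t^3-t)/48 = 546/24 - 6/48 = 22.625.
        z = (W - E[W]) / sqrt(Var[W]) = (7.5 - 10.5) / 4.7566 = -0.6307.
        Two-sided p = 2*Phi(z) = 0.528233.
Step 6: alpha = 0.05. fail to reject H0.

W+ = 13.5, W- = 7.5, W = min = 7.5, p = 0.528233, fail to reject H0.


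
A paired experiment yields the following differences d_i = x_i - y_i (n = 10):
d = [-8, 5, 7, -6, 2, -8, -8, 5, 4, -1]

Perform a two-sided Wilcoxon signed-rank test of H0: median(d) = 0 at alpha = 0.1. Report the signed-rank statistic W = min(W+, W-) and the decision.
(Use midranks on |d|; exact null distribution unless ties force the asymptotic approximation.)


Step 1: Drop any zero differences (none here) and take |d_i|.
|d| = [8, 5, 7, 6, 2, 8, 8, 5, 4, 1]
Step 2: Midrank |d_i| (ties get averaged ranks).
ranks: |8|->9, |5|->4.5, |7|->7, |6|->6, |2|->2, |8|->9, |8|->9, |5|->4.5, |4|->3, |1|->1
Step 3: Attach original signs; sum ranks with positive sign and with negative sign.
W+ = 4.5 + 7 + 2 + 4.5 + 3 = 21
W- = 9 + 6 + 9 + 9 + 1 = 34
(Check: W+ + W- = 55 should equal n(n+1)/2 = 55.)
Step 4: Test statistic W = min(W+, W-) = 21.
Step 5: Ties in |d|, so use the tie-corrected normal approximation.
        E[W] = n(n+1)/4 = 10*11/4 = 27.5.
        Tie groups: |d|=5 (t=2), |d|=8 (t=3); sum(t^3 - t) = 30.
        Var[W] = n(n+1)(2n+1)/24 - sum(t^3-t)/48 = 2310/24 - 30/48 = 95.625.
        z = (W - E[W]) / sqrt(Var[W]) = (21 - 27.5) / 9.7788 = -0.6647.
        Two-sided p = 2*Phi(z) = 0.506240.
Step 6: alpha = 0.1. fail to reject H0.

W+ = 21, W- = 34, W = min = 21, p = 0.506240, fail to reject H0.


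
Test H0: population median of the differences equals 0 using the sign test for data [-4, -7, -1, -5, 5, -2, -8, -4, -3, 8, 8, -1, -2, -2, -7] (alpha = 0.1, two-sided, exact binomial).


Step 1: Discard zero differences. Original n = 15; n_eff = number of nonzero differences = 15.
Nonzero differences (with sign): -4, -7, -1, -5, +5, -2, -8, -4, -3, +8, +8, -1, -2, -2, -7
Step 2: Count signs: positive = 3, negative = 12.
Step 3: Under H0: P(positive) = 0.5, so the number of positives S ~ Bin(15, 0.5).
Step 4: Two-sided exact p-value = sum of Bin(15,0.5) probabilities at or below the observed probability = 0.035156.
Step 5: alpha = 0.1. reject H0.

n_eff = 15, pos = 3, neg = 12, p = 0.035156, reject H0.


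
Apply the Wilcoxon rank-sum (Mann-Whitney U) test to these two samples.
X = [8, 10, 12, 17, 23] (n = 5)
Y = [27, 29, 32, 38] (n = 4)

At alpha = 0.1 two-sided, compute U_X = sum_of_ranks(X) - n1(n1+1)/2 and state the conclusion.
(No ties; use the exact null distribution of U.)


Step 1: Combine and sort all 9 observations; assign midranks.
sorted (value, group): (8,X), (10,X), (12,X), (17,X), (23,X), (27,Y), (29,Y), (32,Y), (38,Y)
ranks: 8->1, 10->2, 12->3, 17->4, 23->5, 27->6, 29->7, 32->8, 38->9
Step 2: Rank sum for X: R1 = 1 + 2 + 3 + 4 + 5 = 15.
Step 3: U_X = R1 - n1(n1+1)/2 = 15 - 5*6/2 = 15 - 15 = 0.
       U_Y = n1*n2 - U_X = 20 - 0 = 20.
Step 4: No ties, so the exact null distribution of U (based on enumerating the C(9,5) = 126 equally likely rank assignments) gives the two-sided p-value.
Step 5: p-value = 0.015873; compare to alpha = 0.1. reject H0.

U_X = 0, p = 0.015873, reject H0 at alpha = 0.1.


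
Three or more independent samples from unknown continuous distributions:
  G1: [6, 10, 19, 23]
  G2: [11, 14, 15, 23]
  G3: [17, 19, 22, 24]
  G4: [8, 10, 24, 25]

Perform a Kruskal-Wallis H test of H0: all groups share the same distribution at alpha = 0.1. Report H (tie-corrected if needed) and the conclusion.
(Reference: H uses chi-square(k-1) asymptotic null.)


Step 1: Combine all N = 16 observations and assign midranks.
sorted (value, group, rank): (6,G1,1), (8,G4,2), (10,G1,3.5), (10,G4,3.5), (11,G2,5), (14,G2,6), (15,G2,7), (17,G3,8), (19,G1,9.5), (19,G3,9.5), (22,G3,11), (23,G1,12.5), (23,G2,12.5), (24,G3,14.5), (24,G4,14.5), (25,G4,16)
Step 2: Sum ranks within each group.
R_1 = 26.5 (n_1 = 4)
R_2 = 30.5 (n_2 = 4)
R_3 = 43 (n_3 = 4)
R_4 = 36 (n_4 = 4)
Step 3: H = 12/(N(N+1)) * sum(R_i^2/n_i) - 3(N+1)
     = 12/(16*17) * (26.5^2/4 + 30.5^2/4 + 43^2/4 + 36^2/4) - 3*17
     = 0.044118 * 1194.38 - 51
     = 1.693015.
Step 4: Ties present; correction factor C = 1 - 24/(16^3 - 16) = 0.994118. Corrected H = 1.693015 / 0.994118 = 1.703033.
Step 5: Under H0, H ~ chi^2(3); p-value = 0.636260.
Step 6: alpha = 0.1. fail to reject H0.

H = 1.7030, df = 3, p = 0.636260, fail to reject H0.


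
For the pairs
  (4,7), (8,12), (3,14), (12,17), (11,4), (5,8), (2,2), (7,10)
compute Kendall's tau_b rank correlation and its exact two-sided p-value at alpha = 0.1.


Step 1: Enumerate the 28 unordered pairs (i,j) with i<j and classify each by sign(x_j-x_i) * sign(y_j-y_i).
  (1,2):dx=+4,dy=+5->C; (1,3):dx=-1,dy=+7->D; (1,4):dx=+8,dy=+10->C; (1,5):dx=+7,dy=-3->D
  (1,6):dx=+1,dy=+1->C; (1,7):dx=-2,dy=-5->C; (1,8):dx=+3,dy=+3->C; (2,3):dx=-5,dy=+2->D
  (2,4):dx=+4,dy=+5->C; (2,5):dx=+3,dy=-8->D; (2,6):dx=-3,dy=-4->C; (2,7):dx=-6,dy=-10->C
  (2,8):dx=-1,dy=-2->C; (3,4):dx=+9,dy=+3->C; (3,5):dx=+8,dy=-10->D; (3,6):dx=+2,dy=-6->D
  (3,7):dx=-1,dy=-12->C; (3,8):dx=+4,dy=-4->D; (4,5):dx=-1,dy=-13->C; (4,6):dx=-7,dy=-9->C
  (4,7):dx=-10,dy=-15->C; (4,8):dx=-5,dy=-7->C; (5,6):dx=-6,dy=+4->D; (5,7):dx=-9,dy=-2->C
  (5,8):dx=-4,dy=+6->D; (6,7):dx=-3,dy=-6->C; (6,8):dx=+2,dy=+2->C; (7,8):dx=+5,dy=+8->C
Step 2: C = 19, D = 9, total pairs = 28.
Step 3: tau = (C - D)/(n(n-1)/2) = (19 - 9)/28 = 0.357143.
Step 4: Exact two-sided p-value (enumerate n! = 40320 permutations of y under H0): p = 0.275099.
Step 5: alpha = 0.1. fail to reject H0.

tau_b = 0.3571 (C=19, D=9), p = 0.275099, fail to reject H0.


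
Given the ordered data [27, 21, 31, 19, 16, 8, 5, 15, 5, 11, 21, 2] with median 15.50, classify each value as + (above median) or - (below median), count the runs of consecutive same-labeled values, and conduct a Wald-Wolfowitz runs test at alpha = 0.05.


Step 1: Compute median = 15.50; label A = above, B = below.
Labels in order: AAAAABBBBBAB  (n_A = 6, n_B = 6)
Step 2: Count runs R = 4.
Step 3: Under H0 (random ordering), E[R] = 2*n_A*n_B/(n_A+n_B) + 1 = 2*6*6/12 + 1 = 7.0000.
        Var[R] = 2*n_A*n_B*(2*n_A*n_B - n_A - n_B) / ((n_A+n_B)^2 * (n_A+n_B-1)) = 4320/1584 = 2.7273.
        SD[R] = 1.6514.
Step 4: Continuity-corrected z = (R + 0.5 - E[R]) / SD[R] = (4 + 0.5 - 7.0000) / 1.6514 = -1.5138.
Step 5: Two-sided p-value via normal approximation = 2*(1 - Phi(|z|)) = 0.130070.
Step 6: alpha = 0.05. fail to reject H0.

R = 4, z = -1.5138, p = 0.130070, fail to reject H0.


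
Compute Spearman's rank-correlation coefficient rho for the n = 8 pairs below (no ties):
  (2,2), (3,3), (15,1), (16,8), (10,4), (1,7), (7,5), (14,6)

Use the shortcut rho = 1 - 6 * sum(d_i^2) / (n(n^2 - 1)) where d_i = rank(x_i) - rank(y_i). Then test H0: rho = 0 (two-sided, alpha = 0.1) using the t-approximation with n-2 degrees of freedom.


Step 1: Rank x and y separately (midranks; no ties here).
rank(x): 2->2, 3->3, 15->7, 16->8, 10->5, 1->1, 7->4, 14->6
rank(y): 2->2, 3->3, 1->1, 8->8, 4->4, 7->7, 5->5, 6->6
Step 2: d_i = R_x(i) - R_y(i); compute d_i^2.
  (2-2)^2=0, (3-3)^2=0, (7-1)^2=36, (8-8)^2=0, (5-4)^2=1, (1-7)^2=36, (4-5)^2=1, (6-6)^2=0
sum(d^2) = 74.
Step 3: rho = 1 - 6*74 / (8*(8^2 - 1)) = 1 - 444/504 = 0.119048.
Step 4: Under H0, t = rho * sqrt((n-2)/(1-rho^2)) = 0.2937 ~ t(6).
Step 5: Two-sided p-value from the t-distribution with 6 df = 0.778886.
Step 6: alpha = 0.1. fail to reject H0.

rho = 0.1190, p = 0.778886, fail to reject H0 at alpha = 0.1.


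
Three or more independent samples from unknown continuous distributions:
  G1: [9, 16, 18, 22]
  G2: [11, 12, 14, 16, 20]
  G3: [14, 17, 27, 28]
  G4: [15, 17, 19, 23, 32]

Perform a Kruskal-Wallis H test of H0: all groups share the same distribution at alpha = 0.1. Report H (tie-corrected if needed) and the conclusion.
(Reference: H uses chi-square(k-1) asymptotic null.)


Step 1: Combine all N = 18 observations and assign midranks.
sorted (value, group, rank): (9,G1,1), (11,G2,2), (12,G2,3), (14,G2,4.5), (14,G3,4.5), (15,G4,6), (16,G1,7.5), (16,G2,7.5), (17,G3,9.5), (17,G4,9.5), (18,G1,11), (19,G4,12), (20,G2,13), (22,G1,14), (23,G4,15), (27,G3,16), (28,G3,17), (32,G4,18)
Step 2: Sum ranks within each group.
R_1 = 33.5 (n_1 = 4)
R_2 = 30 (n_2 = 5)
R_3 = 47 (n_3 = 4)
R_4 = 60.5 (n_4 = 5)
Step 3: H = 12/(N(N+1)) * sum(R_i^2/n_i) - 3(N+1)
     = 12/(18*19) * (33.5^2/4 + 30^2/5 + 47^2/4 + 60.5^2/5) - 3*19
     = 0.035088 * 1744.86 - 57
     = 4.223246.
Step 4: Ties present; correction factor C = 1 - 18/(18^3 - 18) = 0.996904. Corrected H = 4.223246 / 0.996904 = 4.236361.
Step 5: Under H0, H ~ chi^2(3); p-value = 0.237047.
Step 6: alpha = 0.1. fail to reject H0.

H = 4.2364, df = 3, p = 0.237047, fail to reject H0.


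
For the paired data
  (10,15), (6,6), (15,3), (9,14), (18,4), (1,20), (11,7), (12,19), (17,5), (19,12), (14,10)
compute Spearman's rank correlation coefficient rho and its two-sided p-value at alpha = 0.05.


Step 1: Rank x and y separately (midranks; no ties here).
rank(x): 10->4, 6->2, 15->8, 9->3, 18->10, 1->1, 11->5, 12->6, 17->9, 19->11, 14->7
rank(y): 15->9, 6->4, 3->1, 14->8, 4->2, 20->11, 7->5, 19->10, 5->3, 12->7, 10->6
Step 2: d_i = R_x(i) - R_y(i); compute d_i^2.
  (4-9)^2=25, (2-4)^2=4, (8-1)^2=49, (3-8)^2=25, (10-2)^2=64, (1-11)^2=100, (5-5)^2=0, (6-10)^2=16, (9-3)^2=36, (11-7)^2=16, (7-6)^2=1
sum(d^2) = 336.
Step 3: rho = 1 - 6*336 / (11*(11^2 - 1)) = 1 - 2016/1320 = -0.527273.
Step 4: Under H0, t = rho * sqrt((n-2)/(1-rho^2)) = -1.8616 ~ t(9).
Step 5: Two-sided p-value from the t-distribution with 9 df = 0.095565.
Step 6: alpha = 0.05. fail to reject H0.

rho = -0.5273, p = 0.095565, fail to reject H0 at alpha = 0.05.


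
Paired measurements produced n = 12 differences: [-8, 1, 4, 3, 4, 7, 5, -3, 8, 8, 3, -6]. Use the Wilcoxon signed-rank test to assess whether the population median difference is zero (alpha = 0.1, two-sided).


Step 1: Drop any zero differences (none here) and take |d_i|.
|d| = [8, 1, 4, 3, 4, 7, 5, 3, 8, 8, 3, 6]
Step 2: Midrank |d_i| (ties get averaged ranks).
ranks: |8|->11, |1|->1, |4|->5.5, |3|->3, |4|->5.5, |7|->9, |5|->7, |3|->3, |8|->11, |8|->11, |3|->3, |6|->8
Step 3: Attach original signs; sum ranks with positive sign and with negative sign.
W+ = 1 + 5.5 + 3 + 5.5 + 9 + 7 + 11 + 11 + 3 = 56
W- = 11 + 3 + 8 = 22
(Check: W+ + W- = 78 should equal n(n+1)/2 = 78.)
Step 4: Test statistic W = min(W+, W-) = 22.
Step 5: Ties in |d|, so use the tie-corrected normal approximation.
        E[W] = n(n+1)/4 = 12*13/4 = 39.
        Tie groups: |d|=3 (t=3), |d|=4 (t=2), |d|=8 (t=3); sum(t^3 - t) = 54.
        Var[W] = n(n+1)(2n+1)/24 - sum(t^3-t)/48 = 3900/24 - 54/48 = 161.375.
        z = (W - E[W]) / sqrt(Var[W]) = (22 - 39) / 12.7033 = -1.3382.
        Two-sided p = 2*Phi(z) = 0.180821.
Step 6: alpha = 0.1. fail to reject H0.

W+ = 56, W- = 22, W = min = 22, p = 0.180821, fail to reject H0.


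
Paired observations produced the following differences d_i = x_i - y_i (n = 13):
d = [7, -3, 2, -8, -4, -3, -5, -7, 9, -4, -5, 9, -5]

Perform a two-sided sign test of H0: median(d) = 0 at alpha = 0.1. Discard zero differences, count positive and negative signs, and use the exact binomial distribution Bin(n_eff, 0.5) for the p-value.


Step 1: Discard zero differences. Original n = 13; n_eff = number of nonzero differences = 13.
Nonzero differences (with sign): +7, -3, +2, -8, -4, -3, -5, -7, +9, -4, -5, +9, -5
Step 2: Count signs: positive = 4, negative = 9.
Step 3: Under H0: P(positive) = 0.5, so the number of positives S ~ Bin(13, 0.5).
Step 4: Two-sided exact p-value = sum of Bin(13,0.5) probabilities at or below the observed probability = 0.266846.
Step 5: alpha = 0.1. fail to reject H0.

n_eff = 13, pos = 4, neg = 9, p = 0.266846, fail to reject H0.


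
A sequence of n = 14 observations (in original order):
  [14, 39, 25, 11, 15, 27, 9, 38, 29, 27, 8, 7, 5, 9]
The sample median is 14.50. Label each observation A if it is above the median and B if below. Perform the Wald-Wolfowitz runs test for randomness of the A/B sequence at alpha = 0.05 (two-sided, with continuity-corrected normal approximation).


Step 1: Compute median = 14.50; label A = above, B = below.
Labels in order: BAABAABAAABBBB  (n_A = 7, n_B = 7)
Step 2: Count runs R = 7.
Step 3: Under H0 (random ordering), E[R] = 2*n_A*n_B/(n_A+n_B) + 1 = 2*7*7/14 + 1 = 8.0000.
        Var[R] = 2*n_A*n_B*(2*n_A*n_B - n_A - n_B) / ((n_A+n_B)^2 * (n_A+n_B-1)) = 8232/2548 = 3.2308.
        SD[R] = 1.7974.
Step 4: Continuity-corrected z = (R + 0.5 - E[R]) / SD[R] = (7 + 0.5 - 8.0000) / 1.7974 = -0.2782.
Step 5: Two-sided p-value via normal approximation = 2*(1 - Phi(|z|)) = 0.780879.
Step 6: alpha = 0.05. fail to reject H0.

R = 7, z = -0.2782, p = 0.780879, fail to reject H0.


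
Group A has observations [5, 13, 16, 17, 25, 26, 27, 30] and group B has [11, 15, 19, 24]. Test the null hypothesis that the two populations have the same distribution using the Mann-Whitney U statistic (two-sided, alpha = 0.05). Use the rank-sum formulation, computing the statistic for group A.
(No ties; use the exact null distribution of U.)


Step 1: Combine and sort all 12 observations; assign midranks.
sorted (value, group): (5,X), (11,Y), (13,X), (15,Y), (16,X), (17,X), (19,Y), (24,Y), (25,X), (26,X), (27,X), (30,X)
ranks: 5->1, 11->2, 13->3, 15->4, 16->5, 17->6, 19->7, 24->8, 25->9, 26->10, 27->11, 30->12
Step 2: Rank sum for X: R1 = 1 + 3 + 5 + 6 + 9 + 10 + 11 + 12 = 57.
Step 3: U_X = R1 - n1(n1+1)/2 = 57 - 8*9/2 = 57 - 36 = 21.
       U_Y = n1*n2 - U_X = 32 - 21 = 11.
Step 4: No ties, so the exact null distribution of U (based on enumerating the C(12,8) = 495 equally likely rank assignments) gives the two-sided p-value.
Step 5: p-value = 0.460606; compare to alpha = 0.05. fail to reject H0.

U_X = 21, p = 0.460606, fail to reject H0 at alpha = 0.05.


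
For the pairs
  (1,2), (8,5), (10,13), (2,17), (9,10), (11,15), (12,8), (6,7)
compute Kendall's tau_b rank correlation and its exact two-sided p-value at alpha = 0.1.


Step 1: Enumerate the 28 unordered pairs (i,j) with i<j and classify each by sign(x_j-x_i) * sign(y_j-y_i).
  (1,2):dx=+7,dy=+3->C; (1,3):dx=+9,dy=+11->C; (1,4):dx=+1,dy=+15->C; (1,5):dx=+8,dy=+8->C
  (1,6):dx=+10,dy=+13->C; (1,7):dx=+11,dy=+6->C; (1,8):dx=+5,dy=+5->C; (2,3):dx=+2,dy=+8->C
  (2,4):dx=-6,dy=+12->D; (2,5):dx=+1,dy=+5->C; (2,6):dx=+3,dy=+10->C; (2,7):dx=+4,dy=+3->C
  (2,8):dx=-2,dy=+2->D; (3,4):dx=-8,dy=+4->D; (3,5):dx=-1,dy=-3->C; (3,6):dx=+1,dy=+2->C
  (3,7):dx=+2,dy=-5->D; (3,8):dx=-4,dy=-6->C; (4,5):dx=+7,dy=-7->D; (4,6):dx=+9,dy=-2->D
  (4,7):dx=+10,dy=-9->D; (4,8):dx=+4,dy=-10->D; (5,6):dx=+2,dy=+5->C; (5,7):dx=+3,dy=-2->D
  (5,8):dx=-3,dy=-3->C; (6,7):dx=+1,dy=-7->D; (6,8):dx=-5,dy=-8->C; (7,8):dx=-6,dy=-1->C
Step 2: C = 18, D = 10, total pairs = 28.
Step 3: tau = (C - D)/(n(n-1)/2) = (18 - 10)/28 = 0.285714.
Step 4: Exact two-sided p-value (enumerate n! = 40320 permutations of y under H0): p = 0.398760.
Step 5: alpha = 0.1. fail to reject H0.

tau_b = 0.2857 (C=18, D=10), p = 0.398760, fail to reject H0.


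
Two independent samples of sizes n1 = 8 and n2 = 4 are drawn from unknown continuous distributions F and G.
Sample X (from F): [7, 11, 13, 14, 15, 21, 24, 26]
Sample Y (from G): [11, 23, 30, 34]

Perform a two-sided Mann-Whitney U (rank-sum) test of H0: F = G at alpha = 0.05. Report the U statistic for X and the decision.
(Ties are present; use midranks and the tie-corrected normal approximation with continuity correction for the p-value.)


Step 1: Combine and sort all 12 observations; assign midranks.
sorted (value, group): (7,X), (11,X), (11,Y), (13,X), (14,X), (15,X), (21,X), (23,Y), (24,X), (26,X), (30,Y), (34,Y)
ranks: 7->1, 11->2.5, 11->2.5, 13->4, 14->5, 15->6, 21->7, 23->8, 24->9, 26->10, 30->11, 34->12
Step 2: Rank sum for X: R1 = 1 + 2.5 + 4 + 5 + 6 + 7 + 9 + 10 = 44.5.
Step 3: U_X = R1 - n1(n1+1)/2 = 44.5 - 8*9/2 = 44.5 - 36 = 8.5.
       U_Y = n1*n2 - U_X = 32 - 8.5 = 23.5.
Step 4: Ties are present, so use the tie-corrected normal approximation (with continuity correction) for the p-value.
Step 5: p-value = 0.233663; compare to alpha = 0.05. fail to reject H0.

U_X = 8.5, p = 0.233663, fail to reject H0 at alpha = 0.05.


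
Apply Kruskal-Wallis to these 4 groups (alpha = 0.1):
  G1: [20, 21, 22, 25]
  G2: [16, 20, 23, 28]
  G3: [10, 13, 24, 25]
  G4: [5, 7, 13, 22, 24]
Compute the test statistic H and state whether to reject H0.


Step 1: Combine all N = 17 observations and assign midranks.
sorted (value, group, rank): (5,G4,1), (7,G4,2), (10,G3,3), (13,G3,4.5), (13,G4,4.5), (16,G2,6), (20,G1,7.5), (20,G2,7.5), (21,G1,9), (22,G1,10.5), (22,G4,10.5), (23,G2,12), (24,G3,13.5), (24,G4,13.5), (25,G1,15.5), (25,G3,15.5), (28,G2,17)
Step 2: Sum ranks within each group.
R_1 = 42.5 (n_1 = 4)
R_2 = 42.5 (n_2 = 4)
R_3 = 36.5 (n_3 = 4)
R_4 = 31.5 (n_4 = 5)
Step 3: H = 12/(N(N+1)) * sum(R_i^2/n_i) - 3(N+1)
     = 12/(17*18) * (42.5^2/4 + 42.5^2/4 + 36.5^2/4 + 31.5^2/5) - 3*18
     = 0.039216 * 1434.64 - 54
     = 2.260294.
Step 4: Ties present; correction factor C = 1 - 30/(17^3 - 17) = 0.993873. Corrected H = 2.260294 / 0.993873 = 2.274229.
Step 5: Under H0, H ~ chi^2(3); p-value = 0.517476.
Step 6: alpha = 0.1. fail to reject H0.

H = 2.2742, df = 3, p = 0.517476, fail to reject H0.


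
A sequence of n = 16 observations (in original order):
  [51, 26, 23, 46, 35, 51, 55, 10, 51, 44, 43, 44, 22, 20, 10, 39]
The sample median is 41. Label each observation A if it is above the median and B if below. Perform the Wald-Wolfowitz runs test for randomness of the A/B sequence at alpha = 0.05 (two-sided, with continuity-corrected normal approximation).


Step 1: Compute median = 41; label A = above, B = below.
Labels in order: ABBABAABAAAABBBB  (n_A = 8, n_B = 8)
Step 2: Count runs R = 8.
Step 3: Under H0 (random ordering), E[R] = 2*n_A*n_B/(n_A+n_B) + 1 = 2*8*8/16 + 1 = 9.0000.
        Var[R] = 2*n_A*n_B*(2*n_A*n_B - n_A - n_B) / ((n_A+n_B)^2 * (n_A+n_B-1)) = 14336/3840 = 3.7333.
        SD[R] = 1.9322.
Step 4: Continuity-corrected z = (R + 0.5 - E[R]) / SD[R] = (8 + 0.5 - 9.0000) / 1.9322 = -0.2588.
Step 5: Two-sided p-value via normal approximation = 2*(1 - Phi(|z|)) = 0.795809.
Step 6: alpha = 0.05. fail to reject H0.

R = 8, z = -0.2588, p = 0.795809, fail to reject H0.


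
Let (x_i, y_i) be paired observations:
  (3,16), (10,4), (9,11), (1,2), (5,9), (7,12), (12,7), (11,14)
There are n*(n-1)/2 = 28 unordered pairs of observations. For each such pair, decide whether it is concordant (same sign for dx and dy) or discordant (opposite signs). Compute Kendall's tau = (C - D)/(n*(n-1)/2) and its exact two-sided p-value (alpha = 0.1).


Step 1: Enumerate the 28 unordered pairs (i,j) with i<j and classify each by sign(x_j-x_i) * sign(y_j-y_i).
  (1,2):dx=+7,dy=-12->D; (1,3):dx=+6,dy=-5->D; (1,4):dx=-2,dy=-14->C; (1,5):dx=+2,dy=-7->D
  (1,6):dx=+4,dy=-4->D; (1,7):dx=+9,dy=-9->D; (1,8):dx=+8,dy=-2->D; (2,3):dx=-1,dy=+7->D
  (2,4):dx=-9,dy=-2->C; (2,5):dx=-5,dy=+5->D; (2,6):dx=-3,dy=+8->D; (2,7):dx=+2,dy=+3->C
  (2,8):dx=+1,dy=+10->C; (3,4):dx=-8,dy=-9->C; (3,5):dx=-4,dy=-2->C; (3,6):dx=-2,dy=+1->D
  (3,7):dx=+3,dy=-4->D; (3,8):dx=+2,dy=+3->C; (4,5):dx=+4,dy=+7->C; (4,6):dx=+6,dy=+10->C
  (4,7):dx=+11,dy=+5->C; (4,8):dx=+10,dy=+12->C; (5,6):dx=+2,dy=+3->C; (5,7):dx=+7,dy=-2->D
  (5,8):dx=+6,dy=+5->C; (6,7):dx=+5,dy=-5->D; (6,8):dx=+4,dy=+2->C; (7,8):dx=-1,dy=+7->D
Step 2: C = 14, D = 14, total pairs = 28.
Step 3: tau = (C - D)/(n(n-1)/2) = (14 - 14)/28 = 0.000000.
Step 4: Exact two-sided p-value (enumerate n! = 40320 permutations of y under H0): p = 1.000000.
Step 5: alpha = 0.1. fail to reject H0.

tau_b = 0.0000 (C=14, D=14), p = 1.000000, fail to reject H0.


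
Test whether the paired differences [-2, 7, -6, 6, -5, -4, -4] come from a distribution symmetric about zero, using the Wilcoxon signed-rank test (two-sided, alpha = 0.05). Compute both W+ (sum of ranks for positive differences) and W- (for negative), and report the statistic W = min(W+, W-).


Step 1: Drop any zero differences (none here) and take |d_i|.
|d| = [2, 7, 6, 6, 5, 4, 4]
Step 2: Midrank |d_i| (ties get averaged ranks).
ranks: |2|->1, |7|->7, |6|->5.5, |6|->5.5, |5|->4, |4|->2.5, |4|->2.5
Step 3: Attach original signs; sum ranks with positive sign and with negative sign.
W+ = 7 + 5.5 = 12.5
W- = 1 + 5.5 + 4 + 2.5 + 2.5 = 15.5
(Check: W+ + W- = 28 should equal n(n+1)/2 = 28.)
Step 4: Test statistic W = min(W+, W-) = 12.5.
Step 5: Ties in |d|, so use the tie-corrected normal approximation.
        E[W] = n(n+1)/4 = 7*8/4 = 14.
        Tie groups: |d|=4 (t=2), |d|=6 (t=2); sum(t^3 - t) = 12.
        Var[W] = n(n+1)(2n+1)/24 - sum(t^3-t)/48 = 840/24 - 12/48 = 34.75.
        z = (W - E[W]) / sqrt(Var[W]) = (12.5 - 14) / 5.8949 = -0.2545.
        Two-sided p = 2*Phi(z) = 0.799143.
Step 6: alpha = 0.05. fail to reject H0.

W+ = 12.5, W- = 15.5, W = min = 12.5, p = 0.799143, fail to reject H0.


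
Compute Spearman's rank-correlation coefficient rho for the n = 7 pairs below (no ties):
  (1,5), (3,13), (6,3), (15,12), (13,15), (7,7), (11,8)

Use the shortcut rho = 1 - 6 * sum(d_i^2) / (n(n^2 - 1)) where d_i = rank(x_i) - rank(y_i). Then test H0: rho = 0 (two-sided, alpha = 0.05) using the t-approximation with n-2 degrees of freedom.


Step 1: Rank x and y separately (midranks; no ties here).
rank(x): 1->1, 3->2, 6->3, 15->7, 13->6, 7->4, 11->5
rank(y): 5->2, 13->6, 3->1, 12->5, 15->7, 7->3, 8->4
Step 2: d_i = R_x(i) - R_y(i); compute d_i^2.
  (1-2)^2=1, (2-6)^2=16, (3-1)^2=4, (7-5)^2=4, (6-7)^2=1, (4-3)^2=1, (5-4)^2=1
sum(d^2) = 28.
Step 3: rho = 1 - 6*28 / (7*(7^2 - 1)) = 1 - 168/336 = 0.500000.
Step 4: Under H0, t = rho * sqrt((n-2)/(1-rho^2)) = 1.2910 ~ t(5).
Step 5: Two-sided p-value from the t-distribution with 5 df = 0.253170.
Step 6: alpha = 0.05. fail to reject H0.

rho = 0.5000, p = 0.253170, fail to reject H0 at alpha = 0.05.


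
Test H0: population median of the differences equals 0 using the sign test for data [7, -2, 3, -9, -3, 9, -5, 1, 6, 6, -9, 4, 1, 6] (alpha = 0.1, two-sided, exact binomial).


Step 1: Discard zero differences. Original n = 14; n_eff = number of nonzero differences = 14.
Nonzero differences (with sign): +7, -2, +3, -9, -3, +9, -5, +1, +6, +6, -9, +4, +1, +6
Step 2: Count signs: positive = 9, negative = 5.
Step 3: Under H0: P(positive) = 0.5, so the number of positives S ~ Bin(14, 0.5).
Step 4: Two-sided exact p-value = sum of Bin(14,0.5) probabilities at or below the observed probability = 0.423950.
Step 5: alpha = 0.1. fail to reject H0.

n_eff = 14, pos = 9, neg = 5, p = 0.423950, fail to reject H0.


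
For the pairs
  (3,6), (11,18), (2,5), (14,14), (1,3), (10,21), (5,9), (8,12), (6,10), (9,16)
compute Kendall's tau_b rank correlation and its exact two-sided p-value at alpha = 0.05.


Step 1: Enumerate the 45 unordered pairs (i,j) with i<j and classify each by sign(x_j-x_i) * sign(y_j-y_i).
  (1,2):dx=+8,dy=+12->C; (1,3):dx=-1,dy=-1->C; (1,4):dx=+11,dy=+8->C; (1,5):dx=-2,dy=-3->C
  (1,6):dx=+7,dy=+15->C; (1,7):dx=+2,dy=+3->C; (1,8):dx=+5,dy=+6->C; (1,9):dx=+3,dy=+4->C
  (1,10):dx=+6,dy=+10->C; (2,3):dx=-9,dy=-13->C; (2,4):dx=+3,dy=-4->D; (2,5):dx=-10,dy=-15->C
  (2,6):dx=-1,dy=+3->D; (2,7):dx=-6,dy=-9->C; (2,8):dx=-3,dy=-6->C; (2,9):dx=-5,dy=-8->C
  (2,10):dx=-2,dy=-2->C; (3,4):dx=+12,dy=+9->C; (3,5):dx=-1,dy=-2->C; (3,6):dx=+8,dy=+16->C
  (3,7):dx=+3,dy=+4->C; (3,8):dx=+6,dy=+7->C; (3,9):dx=+4,dy=+5->C; (3,10):dx=+7,dy=+11->C
  (4,5):dx=-13,dy=-11->C; (4,6):dx=-4,dy=+7->D; (4,7):dx=-9,dy=-5->C; (4,8):dx=-6,dy=-2->C
  (4,9):dx=-8,dy=-4->C; (4,10):dx=-5,dy=+2->D; (5,6):dx=+9,dy=+18->C; (5,7):dx=+4,dy=+6->C
  (5,8):dx=+7,dy=+9->C; (5,9):dx=+5,dy=+7->C; (5,10):dx=+8,dy=+13->C; (6,7):dx=-5,dy=-12->C
  (6,8):dx=-2,dy=-9->C; (6,9):dx=-4,dy=-11->C; (6,10):dx=-1,dy=-5->C; (7,8):dx=+3,dy=+3->C
  (7,9):dx=+1,dy=+1->C; (7,10):dx=+4,dy=+7->C; (8,9):dx=-2,dy=-2->C; (8,10):dx=+1,dy=+4->C
  (9,10):dx=+3,dy=+6->C
Step 2: C = 41, D = 4, total pairs = 45.
Step 3: tau = (C - D)/(n(n-1)/2) = (41 - 4)/45 = 0.822222.
Step 4: Exact two-sided p-value (enumerate n! = 3628800 permutations of y under H0): p = 0.000358.
Step 5: alpha = 0.05. reject H0.

tau_b = 0.8222 (C=41, D=4), p = 0.000358, reject H0.


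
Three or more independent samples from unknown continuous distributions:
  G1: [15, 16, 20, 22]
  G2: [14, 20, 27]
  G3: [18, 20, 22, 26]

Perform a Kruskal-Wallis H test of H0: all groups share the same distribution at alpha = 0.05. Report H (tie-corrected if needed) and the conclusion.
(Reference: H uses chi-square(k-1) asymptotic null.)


Step 1: Combine all N = 11 observations and assign midranks.
sorted (value, group, rank): (14,G2,1), (15,G1,2), (16,G1,3), (18,G3,4), (20,G1,6), (20,G2,6), (20,G3,6), (22,G1,8.5), (22,G3,8.5), (26,G3,10), (27,G2,11)
Step 2: Sum ranks within each group.
R_1 = 19.5 (n_1 = 4)
R_2 = 18 (n_2 = 3)
R_3 = 28.5 (n_3 = 4)
Step 3: H = 12/(N(N+1)) * sum(R_i^2/n_i) - 3(N+1)
     = 12/(11*12) * (19.5^2/4 + 18^2/3 + 28.5^2/4) - 3*12
     = 0.090909 * 406.125 - 36
     = 0.920455.
Step 4: Ties present; correction factor C = 1 - 30/(11^3 - 11) = 0.977273. Corrected H = 0.920455 / 0.977273 = 0.941860.
Step 5: Under H0, H ~ chi^2(2); p-value = 0.624421.
Step 6: alpha = 0.05. fail to reject H0.

H = 0.9419, df = 2, p = 0.624421, fail to reject H0.


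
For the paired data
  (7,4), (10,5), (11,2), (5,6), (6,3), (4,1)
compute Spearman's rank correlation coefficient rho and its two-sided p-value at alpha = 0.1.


Step 1: Rank x and y separately (midranks; no ties here).
rank(x): 7->4, 10->5, 11->6, 5->2, 6->3, 4->1
rank(y): 4->4, 5->5, 2->2, 6->6, 3->3, 1->1
Step 2: d_i = R_x(i) - R_y(i); compute d_i^2.
  (4-4)^2=0, (5-5)^2=0, (6-2)^2=16, (2-6)^2=16, (3-3)^2=0, (1-1)^2=0
sum(d^2) = 32.
Step 3: rho = 1 - 6*32 / (6*(6^2 - 1)) = 1 - 192/210 = 0.085714.
Step 4: Under H0, t = rho * sqrt((n-2)/(1-rho^2)) = 0.1721 ~ t(4).
Step 5: Two-sided p-value from the t-distribution with 4 df = 0.871743.
Step 6: alpha = 0.1. fail to reject H0.

rho = 0.0857, p = 0.871743, fail to reject H0 at alpha = 0.1.


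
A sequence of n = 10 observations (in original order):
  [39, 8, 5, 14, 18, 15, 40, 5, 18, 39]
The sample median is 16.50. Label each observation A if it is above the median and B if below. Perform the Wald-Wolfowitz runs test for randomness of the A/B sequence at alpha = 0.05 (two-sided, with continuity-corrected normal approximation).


Step 1: Compute median = 16.50; label A = above, B = below.
Labels in order: ABBBABABAA  (n_A = 5, n_B = 5)
Step 2: Count runs R = 7.
Step 3: Under H0 (random ordering), E[R] = 2*n_A*n_B/(n_A+n_B) + 1 = 2*5*5/10 + 1 = 6.0000.
        Var[R] = 2*n_A*n_B*(2*n_A*n_B - n_A - n_B) / ((n_A+n_B)^2 * (n_A+n_B-1)) = 2000/900 = 2.2222.
        SD[R] = 1.4907.
Step 4: Continuity-corrected z = (R - 0.5 - E[R]) / SD[R] = (7 - 0.5 - 6.0000) / 1.4907 = 0.3354.
Step 5: Two-sided p-value via normal approximation = 2*(1 - Phi(|z|)) = 0.737316.
Step 6: alpha = 0.05. fail to reject H0.

R = 7, z = 0.3354, p = 0.737316, fail to reject H0.


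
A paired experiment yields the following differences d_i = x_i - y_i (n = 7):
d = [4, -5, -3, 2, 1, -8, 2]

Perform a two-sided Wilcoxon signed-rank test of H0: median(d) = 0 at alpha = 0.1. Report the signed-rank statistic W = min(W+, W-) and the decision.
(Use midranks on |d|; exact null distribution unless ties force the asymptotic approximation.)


Step 1: Drop any zero differences (none here) and take |d_i|.
|d| = [4, 5, 3, 2, 1, 8, 2]
Step 2: Midrank |d_i| (ties get averaged ranks).
ranks: |4|->5, |5|->6, |3|->4, |2|->2.5, |1|->1, |8|->7, |2|->2.5
Step 3: Attach original signs; sum ranks with positive sign and with negative sign.
W+ = 5 + 2.5 + 1 + 2.5 = 11
W- = 6 + 4 + 7 = 17
(Check: W+ + W- = 28 should equal n(n+1)/2 = 28.)
Step 4: Test statistic W = min(W+, W-) = 11.
Step 5: Ties in |d|, so use the tie-corrected normal approximation.
        E[W] = n(n+1)/4 = 7*8/4 = 14.
        Tie groups: |d|=2 (t=2); sum(t^3 - t) = 6.
        Var[W] = n(n+1)(2n+1)/24 - sum(t^3-t)/48 = 840/24 - 6/48 = 34.875.
        z = (W - E[W]) / sqrt(Var[W]) = (11 - 14) / 5.9055 = -0.5080.
        Two-sided p = 2*Phi(z) = 0.611453.
Step 6: alpha = 0.1. fail to reject H0.

W+ = 11, W- = 17, W = min = 11, p = 0.611453, fail to reject H0.


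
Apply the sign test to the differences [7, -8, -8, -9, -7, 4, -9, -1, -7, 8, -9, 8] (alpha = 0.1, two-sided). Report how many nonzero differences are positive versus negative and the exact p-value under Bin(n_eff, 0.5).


Step 1: Discard zero differences. Original n = 12; n_eff = number of nonzero differences = 12.
Nonzero differences (with sign): +7, -8, -8, -9, -7, +4, -9, -1, -7, +8, -9, +8
Step 2: Count signs: positive = 4, negative = 8.
Step 3: Under H0: P(positive) = 0.5, so the number of positives S ~ Bin(12, 0.5).
Step 4: Two-sided exact p-value = sum of Bin(12,0.5) probabilities at or below the observed probability = 0.387695.
Step 5: alpha = 0.1. fail to reject H0.

n_eff = 12, pos = 4, neg = 8, p = 0.387695, fail to reject H0.


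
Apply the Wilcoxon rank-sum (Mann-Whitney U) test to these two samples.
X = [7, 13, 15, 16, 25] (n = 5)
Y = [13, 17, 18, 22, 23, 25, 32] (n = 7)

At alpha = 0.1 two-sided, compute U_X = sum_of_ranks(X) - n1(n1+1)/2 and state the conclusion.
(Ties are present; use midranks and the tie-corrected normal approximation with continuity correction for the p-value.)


Step 1: Combine and sort all 12 observations; assign midranks.
sorted (value, group): (7,X), (13,X), (13,Y), (15,X), (16,X), (17,Y), (18,Y), (22,Y), (23,Y), (25,X), (25,Y), (32,Y)
ranks: 7->1, 13->2.5, 13->2.5, 15->4, 16->5, 17->6, 18->7, 22->8, 23->9, 25->10.5, 25->10.5, 32->12
Step 2: Rank sum for X: R1 = 1 + 2.5 + 4 + 5 + 10.5 = 23.
Step 3: U_X = R1 - n1(n1+1)/2 = 23 - 5*6/2 = 23 - 15 = 8.
       U_Y = n1*n2 - U_X = 35 - 8 = 27.
Step 4: Ties are present, so use the tie-corrected normal approximation (with continuity correction) for the p-value.
Step 5: p-value = 0.142449; compare to alpha = 0.1. fail to reject H0.

U_X = 8, p = 0.142449, fail to reject H0 at alpha = 0.1.


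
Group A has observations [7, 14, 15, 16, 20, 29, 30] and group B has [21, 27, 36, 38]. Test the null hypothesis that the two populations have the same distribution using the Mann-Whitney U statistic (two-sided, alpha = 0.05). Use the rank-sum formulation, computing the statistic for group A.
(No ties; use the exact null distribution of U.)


Step 1: Combine and sort all 11 observations; assign midranks.
sorted (value, group): (7,X), (14,X), (15,X), (16,X), (20,X), (21,Y), (27,Y), (29,X), (30,X), (36,Y), (38,Y)
ranks: 7->1, 14->2, 15->3, 16->4, 20->5, 21->6, 27->7, 29->8, 30->9, 36->10, 38->11
Step 2: Rank sum for X: R1 = 1 + 2 + 3 + 4 + 5 + 8 + 9 = 32.
Step 3: U_X = R1 - n1(n1+1)/2 = 32 - 7*8/2 = 32 - 28 = 4.
       U_Y = n1*n2 - U_X = 28 - 4 = 24.
Step 4: No ties, so the exact null distribution of U (based on enumerating the C(11,7) = 330 equally likely rank assignments) gives the two-sided p-value.
Step 5: p-value = 0.072727; compare to alpha = 0.05. fail to reject H0.

U_X = 4, p = 0.072727, fail to reject H0 at alpha = 0.05.


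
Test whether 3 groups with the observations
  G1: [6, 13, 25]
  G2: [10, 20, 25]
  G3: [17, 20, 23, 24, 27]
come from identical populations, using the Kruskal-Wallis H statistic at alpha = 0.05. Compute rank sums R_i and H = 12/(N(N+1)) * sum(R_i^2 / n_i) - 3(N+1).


Step 1: Combine all N = 11 observations and assign midranks.
sorted (value, group, rank): (6,G1,1), (10,G2,2), (13,G1,3), (17,G3,4), (20,G2,5.5), (20,G3,5.5), (23,G3,7), (24,G3,8), (25,G1,9.5), (25,G2,9.5), (27,G3,11)
Step 2: Sum ranks within each group.
R_1 = 13.5 (n_1 = 3)
R_2 = 17 (n_2 = 3)
R_3 = 35.5 (n_3 = 5)
Step 3: H = 12/(N(N+1)) * sum(R_i^2/n_i) - 3(N+1)
     = 12/(11*12) * (13.5^2/3 + 17^2/3 + 35.5^2/5) - 3*12
     = 0.090909 * 409.133 - 36
     = 1.193939.
Step 4: Ties present; correction factor C = 1 - 12/(11^3 - 11) = 0.990909. Corrected H = 1.193939 / 0.990909 = 1.204893.
Step 5: Under H0, H ~ chi^2(2); p-value = 0.547471.
Step 6: alpha = 0.05. fail to reject H0.

H = 1.2049, df = 2, p = 0.547471, fail to reject H0.


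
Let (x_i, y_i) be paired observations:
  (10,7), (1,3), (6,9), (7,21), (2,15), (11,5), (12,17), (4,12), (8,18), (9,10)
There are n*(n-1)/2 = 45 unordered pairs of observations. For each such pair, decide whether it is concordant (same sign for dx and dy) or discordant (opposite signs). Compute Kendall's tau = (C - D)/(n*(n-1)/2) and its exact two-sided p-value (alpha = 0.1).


Step 1: Enumerate the 45 unordered pairs (i,j) with i<j and classify each by sign(x_j-x_i) * sign(y_j-y_i).
  (1,2):dx=-9,dy=-4->C; (1,3):dx=-4,dy=+2->D; (1,4):dx=-3,dy=+14->D; (1,5):dx=-8,dy=+8->D
  (1,6):dx=+1,dy=-2->D; (1,7):dx=+2,dy=+10->C; (1,8):dx=-6,dy=+5->D; (1,9):dx=-2,dy=+11->D
  (1,10):dx=-1,dy=+3->D; (2,3):dx=+5,dy=+6->C; (2,4):dx=+6,dy=+18->C; (2,5):dx=+1,dy=+12->C
  (2,6):dx=+10,dy=+2->C; (2,7):dx=+11,dy=+14->C; (2,8):dx=+3,dy=+9->C; (2,9):dx=+7,dy=+15->C
  (2,10):dx=+8,dy=+7->C; (3,4):dx=+1,dy=+12->C; (3,5):dx=-4,dy=+6->D; (3,6):dx=+5,dy=-4->D
  (3,7):dx=+6,dy=+8->C; (3,8):dx=-2,dy=+3->D; (3,9):dx=+2,dy=+9->C; (3,10):dx=+3,dy=+1->C
  (4,5):dx=-5,dy=-6->C; (4,6):dx=+4,dy=-16->D; (4,7):dx=+5,dy=-4->D; (4,8):dx=-3,dy=-9->C
  (4,9):dx=+1,dy=-3->D; (4,10):dx=+2,dy=-11->D; (5,6):dx=+9,dy=-10->D; (5,7):dx=+10,dy=+2->C
  (5,8):dx=+2,dy=-3->D; (5,9):dx=+6,dy=+3->C; (5,10):dx=+7,dy=-5->D; (6,7):dx=+1,dy=+12->C
  (6,8):dx=-7,dy=+7->D; (6,9):dx=-3,dy=+13->D; (6,10):dx=-2,dy=+5->D; (7,8):dx=-8,dy=-5->C
  (7,9):dx=-4,dy=+1->D; (7,10):dx=-3,dy=-7->C; (8,9):dx=+4,dy=+6->C; (8,10):dx=+5,dy=-2->D
  (9,10):dx=+1,dy=-8->D
Step 2: C = 22, D = 23, total pairs = 45.
Step 3: tau = (C - D)/(n(n-1)/2) = (22 - 23)/45 = -0.022222.
Step 4: Exact two-sided p-value (enumerate n! = 3628800 permutations of y under H0): p = 1.000000.
Step 5: alpha = 0.1. fail to reject H0.

tau_b = -0.0222 (C=22, D=23), p = 1.000000, fail to reject H0.
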